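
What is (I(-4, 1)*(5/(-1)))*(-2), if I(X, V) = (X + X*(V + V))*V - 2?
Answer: -140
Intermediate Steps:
I(X, V) = -2 + V*(X + 2*V*X) (I(X, V) = (X + X*(2*V))*V - 2 = (X + 2*V*X)*V - 2 = V*(X + 2*V*X) - 2 = -2 + V*(X + 2*V*X))
(I(-4, 1)*(5/(-1)))*(-2) = ((-2 + 1*(-4) + 2*(-4)*1²)*(5/(-1)))*(-2) = ((-2 - 4 + 2*(-4)*1)*(5*(-1)))*(-2) = ((-2 - 4 - 8)*(-5))*(-2) = -14*(-5)*(-2) = 70*(-2) = -140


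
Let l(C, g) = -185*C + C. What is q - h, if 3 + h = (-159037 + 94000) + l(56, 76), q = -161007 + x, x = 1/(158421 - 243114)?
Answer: -7255056460/84693 ≈ -85663.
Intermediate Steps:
x = -1/84693 (x = 1/(-84693) = -1/84693 ≈ -1.1807e-5)
l(C, g) = -184*C
q = -13636165852/84693 (q = -161007 - 1/84693 = -13636165852/84693 ≈ -1.6101e+5)
h = -75344 (h = -3 + ((-159037 + 94000) - 184*56) = -3 + (-65037 - 10304) = -3 - 75341 = -75344)
q - h = -13636165852/84693 - 1*(-75344) = -13636165852/84693 + 75344 = -7255056460/84693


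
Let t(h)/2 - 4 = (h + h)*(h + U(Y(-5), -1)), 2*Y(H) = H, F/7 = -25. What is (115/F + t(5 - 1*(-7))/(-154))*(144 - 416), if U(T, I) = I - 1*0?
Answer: 433296/385 ≈ 1125.4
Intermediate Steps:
F = -175 (F = 7*(-25) = -175)
Y(H) = H/2
U(T, I) = I (U(T, I) = I + 0 = I)
t(h) = 8 + 4*h*(-1 + h) (t(h) = 8 + 2*((h + h)*(h - 1)) = 8 + 2*((2*h)*(-1 + h)) = 8 + 2*(2*h*(-1 + h)) = 8 + 4*h*(-1 + h))
(115/F + t(5 - 1*(-7))/(-154))*(144 - 416) = (115/(-175) + (8 - 4*(5 - 1*(-7)) + 4*(5 - 1*(-7))²)/(-154))*(144 - 416) = (115*(-1/175) + (8 - 4*(5 + 7) + 4*(5 + 7)²)*(-1/154))*(-272) = (-23/35 + (8 - 4*12 + 4*12²)*(-1/154))*(-272) = (-23/35 + (8 - 48 + 4*144)*(-1/154))*(-272) = (-23/35 + (8 - 48 + 576)*(-1/154))*(-272) = (-23/35 + 536*(-1/154))*(-272) = (-23/35 - 268/77)*(-272) = -1593/385*(-272) = 433296/385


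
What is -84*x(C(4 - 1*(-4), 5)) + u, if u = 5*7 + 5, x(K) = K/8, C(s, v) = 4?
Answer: -2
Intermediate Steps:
x(K) = K/8 (x(K) = K*(⅛) = K/8)
u = 40 (u = 35 + 5 = 40)
-84*x(C(4 - 1*(-4), 5)) + u = -21*4/2 + 40 = -84*½ + 40 = -42 + 40 = -2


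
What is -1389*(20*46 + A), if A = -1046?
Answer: 175014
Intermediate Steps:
-1389*(20*46 + A) = -1389*(20*46 - 1046) = -1389*(920 - 1046) = -1389*(-126) = 175014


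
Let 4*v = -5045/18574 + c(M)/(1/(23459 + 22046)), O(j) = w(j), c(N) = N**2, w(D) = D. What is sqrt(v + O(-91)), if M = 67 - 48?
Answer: sqrt(5667187381931086)/37148 ≈ 2026.5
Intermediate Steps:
M = 19
O(j) = j
v = 305120758025/74296 (v = (-5045/18574 + 19**2/(1/(23459 + 22046)))/4 = (-5045*1/18574 + 361/(1/45505))/4 = (-5045/18574 + 361/(1/45505))/4 = (-5045/18574 + 361*45505)/4 = (-5045/18574 + 16427305)/4 = (1/4)*(305120758025/18574) = 305120758025/74296 ≈ 4.1068e+6)
sqrt(v + O(-91)) = sqrt(305120758025/74296 - 91) = sqrt(305113997089/74296) = sqrt(5667187381931086)/37148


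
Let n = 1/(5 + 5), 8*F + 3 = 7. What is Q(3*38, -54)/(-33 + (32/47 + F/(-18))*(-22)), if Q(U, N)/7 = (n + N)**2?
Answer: -78202971/182150 ≈ -429.33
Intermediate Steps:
F = 1/2 (F = -3/8 + (1/8)*7 = -3/8 + 7/8 = 1/2 ≈ 0.50000)
n = 1/10 ≈ 0.10000
Q(U, N) = 7*(1/10 + N)**2
Q(3*38, -54)/(-33 + (32/47 + F/(-18))*(-22)) = (7*(1 + 10*(-54))**2/100)/(-33 + (32/47 + (1/2)/(-18))*(-22)) = (7*(1 - 540)**2/100)/(-33 + (32*(1/47) + (1/2)*(-1/18))*(-22)) = ((7/100)*(-539)**2)/(-33 + (32/47 - 1/36)*(-22)) = ((7/100)*290521)/(-33 + (1105/1692)*(-22)) = 2033647/(100*(-33 - 12155/846)) = 2033647/(100*(-40073/846)) = (2033647/100)*(-846/40073) = -78202971/182150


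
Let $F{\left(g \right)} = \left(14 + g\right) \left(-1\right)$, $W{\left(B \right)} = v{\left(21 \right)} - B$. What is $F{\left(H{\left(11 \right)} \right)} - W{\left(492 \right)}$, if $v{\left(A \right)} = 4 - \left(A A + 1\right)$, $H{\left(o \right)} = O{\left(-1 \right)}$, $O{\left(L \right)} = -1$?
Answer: $917$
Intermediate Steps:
$H{\left(o \right)} = -1$
$v{\left(A \right)} = 3 - A^{2}$ ($v{\left(A \right)} = 4 - \left(A^{2} + 1\right) = 4 - \left(1 + A^{2}\right) = 3 - A^{2}$)
$W{\left(B \right)} = -438 - B$ ($W{\left(B \right)} = \left(3 - 21^{2}\right) - B = \left(3 - 441\right) - B = -438 - B$)
$F{\left(g \right)} = -14 - g$
$F{\left(H{\left(11 \right)} \right)} - W{\left(492 \right)} = \left(-14 - -1\right) - \left(-438 - 492\right) = \left(-14 + 1\right) - \left(-438 - 492\right) = -13 - -930 = -13 + 930 = 917$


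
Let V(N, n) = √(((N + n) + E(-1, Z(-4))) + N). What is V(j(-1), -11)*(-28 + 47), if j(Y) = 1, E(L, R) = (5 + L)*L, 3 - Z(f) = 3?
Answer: 19*I*√13 ≈ 68.505*I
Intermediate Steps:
Z(f) = 0 (Z(f) = 3 - 1*3 = 3 - 3 = 0)
E(L, R) = L*(5 + L)
V(N, n) = √(-4 + n + 2*N) (V(N, n) = √(((N + n) - (5 - 1)) + N) = √(((N + n) - 1*4) + N) = √(((N + n) - 4) + N) = √((-4 + N + n) + N) = √(-4 + n + 2*N))
V(j(-1), -11)*(-28 + 47) = √(-4 - 11 + 2*1)*(-28 + 47) = √(-4 - 11 + 2)*19 = √(-13)*19 = (I*√13)*19 = 19*I*√13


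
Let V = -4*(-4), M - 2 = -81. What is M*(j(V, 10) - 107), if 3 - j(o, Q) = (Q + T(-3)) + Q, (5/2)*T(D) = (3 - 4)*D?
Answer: 49454/5 ≈ 9890.8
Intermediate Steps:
M = -79 (M = 2 - 81 = -79)
T(D) = -2*D/5 (T(D) = 2*((3 - 4)*D)/5 = 2*(-D)/5 = -2*D/5)
V = 16
j(o, Q) = 9/5 - 2*Q (j(o, Q) = 3 - ((Q - 2/5*(-3)) + Q) = 3 - ((Q + 6/5) + Q) = 3 - ((6/5 + Q) + Q) = 3 - (6/5 + 2*Q) = 3 + (-6/5 - 2*Q) = 9/5 - 2*Q)
M*(j(V, 10) - 107) = -79*((9/5 - 2*10) - 107) = -79*((9/5 - 20) - 107) = -79*(-91/5 - 107) = -79*(-626/5) = 49454/5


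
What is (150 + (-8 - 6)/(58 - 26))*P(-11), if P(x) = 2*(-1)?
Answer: -2393/8 ≈ -299.13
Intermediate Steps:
P(x) = -2
(150 + (-8 - 6)/(58 - 26))*P(-11) = (150 + (-8 - 6)/(58 - 26))*(-2) = (150 - 14/32)*(-2) = (150 - 14*1/32)*(-2) = (150 - 7/16)*(-2) = (2393/16)*(-2) = -2393/8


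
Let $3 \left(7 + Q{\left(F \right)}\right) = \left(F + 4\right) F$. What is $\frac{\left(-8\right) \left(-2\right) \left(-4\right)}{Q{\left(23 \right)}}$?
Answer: $- \frac{8}{25} \approx -0.32$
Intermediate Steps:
$Q{\left(F \right)} = -7 + \frac{F \left(4 + F\right)}{3}$ ($Q{\left(F \right)} = -7 + \frac{\left(F + 4\right) F}{3} = -7 + \frac{\left(4 + F\right) F}{3} = -7 + \frac{F \left(4 + F\right)}{3}$)
$\frac{\left(-8\right) \left(-2\right) \left(-4\right)}{Q{\left(23 \right)}} = \frac{\left(-8\right) \left(-2\right) \left(-4\right)}{-7 + \frac{23^{2}}{3} + \frac{4}{3} \cdot 23} = \frac{16 \left(-4\right)}{-7 + \frac{1}{3} \cdot 529 + \frac{92}{3}} = - \frac{64}{-7 + \frac{529}{3} + \frac{92}{3}} = - \frac{64}{200} = \left(-64\right) \frac{1}{200} = - \frac{8}{25}$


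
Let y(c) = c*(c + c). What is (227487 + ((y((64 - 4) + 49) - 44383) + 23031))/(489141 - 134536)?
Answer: 229897/354605 ≈ 0.64832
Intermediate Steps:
y(c) = 2*c² (y(c) = c*(2*c) = 2*c²)
(227487 + ((y((64 - 4) + 49) - 44383) + 23031))/(489141 - 134536) = (227487 + ((2*((64 - 4) + 49)² - 44383) + 23031))/(489141 - 134536) = (227487 + ((2*(60 + 49)² - 44383) + 23031))/354605 = (227487 + ((2*109² - 44383) + 23031))*(1/354605) = (227487 + ((2*11881 - 44383) + 23031))*(1/354605) = (227487 + ((23762 - 44383) + 23031))*(1/354605) = (227487 + (-20621 + 23031))*(1/354605) = (227487 + 2410)*(1/354605) = 229897*(1/354605) = 229897/354605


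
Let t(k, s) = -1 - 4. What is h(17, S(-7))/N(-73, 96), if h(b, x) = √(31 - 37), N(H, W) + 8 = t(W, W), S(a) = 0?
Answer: -I*√6/13 ≈ -0.18842*I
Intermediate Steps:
t(k, s) = -5
N(H, W) = -13 (N(H, W) = -8 - 5 = -13)
h(b, x) = I*√6 (h(b, x) = √(-6) = I*√6)
h(17, S(-7))/N(-73, 96) = (I*√6)/(-13) = (I*√6)*(-1/13) = -I*√6/13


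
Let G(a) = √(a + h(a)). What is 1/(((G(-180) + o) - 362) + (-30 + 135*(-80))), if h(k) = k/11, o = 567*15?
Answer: -29557/79421819 - 12*I*√165/79421819 ≈ -0.00037215 - 1.9408e-6*I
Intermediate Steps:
o = 8505
h(k) = k/11 (h(k) = k*(1/11) = k/11)
G(a) = 2*√33*√a/11 (G(a) = √(a + a/11) = √(12*a/11) = 2*√33*√a/11)
1/(((G(-180) + o) - 362) + (-30 + 135*(-80))) = 1/(((2*√33*√(-180)/11 + 8505) - 362) + (-30 + 135*(-80))) = 1/(((2*√33*(6*I*√5)/11 + 8505) - 362) + (-30 - 10800)) = 1/(((12*I*√165/11 + 8505) - 362) - 10830) = 1/(((8505 + 12*I*√165/11) - 362) - 10830) = 1/((8143 + 12*I*√165/11) - 10830) = 1/(-2687 + 12*I*√165/11)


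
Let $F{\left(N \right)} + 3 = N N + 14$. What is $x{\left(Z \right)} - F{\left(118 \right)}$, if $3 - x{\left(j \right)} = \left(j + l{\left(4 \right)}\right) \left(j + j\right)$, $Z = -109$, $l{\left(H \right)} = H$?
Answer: $-36822$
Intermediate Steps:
$x{\left(j \right)} = 3 - 2 j \left(4 + j\right)$ ($x{\left(j \right)} = 3 - \left(j + 4\right) \left(j + j\right) = 3 - \left(4 + j\right) 2 j = 3 - 2 j \left(4 + j\right)$)
$F{\left(N \right)} = 11 + N^{2}$ ($F{\left(N \right)} = -3 + \left(N N + 14\right) = -3 + \left(N^{2} + 14\right) = -3 + \left(14 + N^{2}\right) = 11 + N^{2}$)
$x{\left(Z \right)} - F{\left(118 \right)} = \left(3 - -872 - 2 \left(-109\right)^{2}\right) - \left(11 + 118^{2}\right) = \left(3 + 872 - 23762\right) - \left(11 + 13924\right) = \left(3 + 872 - 23762\right) - 13935 = -22887 - 13935 = -36822$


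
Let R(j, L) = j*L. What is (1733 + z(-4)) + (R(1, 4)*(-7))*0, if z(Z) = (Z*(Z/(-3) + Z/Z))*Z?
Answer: 5311/3 ≈ 1770.3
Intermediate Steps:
R(j, L) = L*j
z(Z) = Z²*(1 - Z/3) (z(Z) = (Z*(Z*(-⅓) + 1))*Z = (Z*(-Z/3 + 1))*Z = (Z*(1 - Z/3))*Z = Z²*(1 - Z/3))
(1733 + z(-4)) + (R(1, 4)*(-7))*0 = (1733 + (⅓)*(-4)²*(3 - 1*(-4))) + ((4*1)*(-7))*0 = (1733 + (⅓)*16*(3 + 4)) + (4*(-7))*0 = (1733 + (⅓)*16*7) - 28*0 = (1733 + 112/3) + 0 = 5311/3 + 0 = 5311/3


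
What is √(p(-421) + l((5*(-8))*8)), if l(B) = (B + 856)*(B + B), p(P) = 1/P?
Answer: 9*I*√750626581/421 ≈ 585.7*I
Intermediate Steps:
l(B) = 2*B*(856 + B) (l(B) = (856 + B)*(2*B) = 2*B*(856 + B))
√(p(-421) + l((5*(-8))*8)) = √(1/(-421) + 2*((5*(-8))*8)*(856 + (5*(-8))*8)) = √(-1/421 + 2*(-40*8)*(856 - 40*8)) = √(-1/421 + 2*(-320)*(856 - 320)) = √(-1/421 + 2*(-320)*536) = √(-1/421 - 343040) = √(-144419841/421) = 9*I*√750626581/421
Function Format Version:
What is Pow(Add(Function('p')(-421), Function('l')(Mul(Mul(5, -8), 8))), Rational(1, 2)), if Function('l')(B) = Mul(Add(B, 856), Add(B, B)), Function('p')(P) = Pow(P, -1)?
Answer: Mul(Rational(9, 421), I, Pow(750626581, Rational(1, 2))) ≈ Mul(585.70, I)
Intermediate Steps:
Function('l')(B) = Mul(2, B, Add(856, B)) (Function('l')(B) = Mul(Add(856, B), Mul(2, B)) = Mul(2, B, Add(856, B)))
Pow(Add(Function('p')(-421), Function('l')(Mul(Mul(5, -8), 8))), Rational(1, 2)) = Pow(Add(Pow(-421, -1), Mul(2, Mul(Mul(5, -8), 8), Add(856, Mul(Mul(5, -8), 8)))), Rational(1, 2)) = Pow(Add(Rational(-1, 421), Mul(2, Mul(-40, 8), Add(856, Mul(-40, 8)))), Rational(1, 2)) = Pow(Add(Rational(-1, 421), Mul(2, -320, Add(856, -320))), Rational(1, 2)) = Pow(Add(Rational(-1, 421), Mul(2, -320, 536)), Rational(1, 2)) = Pow(Add(Rational(-1, 421), -343040), Rational(1, 2)) = Pow(Rational(-144419841, 421), Rational(1, 2)) = Mul(Rational(9, 421), I, Pow(750626581, Rational(1, 2)))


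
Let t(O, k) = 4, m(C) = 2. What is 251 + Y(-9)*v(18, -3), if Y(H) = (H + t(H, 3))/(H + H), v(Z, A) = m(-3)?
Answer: 2264/9 ≈ 251.56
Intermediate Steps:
v(Z, A) = 2
Y(H) = (4 + H)/(2*H) (Y(H) = (H + 4)/(H + H) = (4 + H)/((2*H)) = (4 + H)*(1/(2*H)) = (4 + H)/(2*H))
251 + Y(-9)*v(18, -3) = 251 + ((½)*(4 - 9)/(-9))*2 = 251 + ((½)*(-⅑)*(-5))*2 = 251 + (5/18)*2 = 251 + 5/9 = 2264/9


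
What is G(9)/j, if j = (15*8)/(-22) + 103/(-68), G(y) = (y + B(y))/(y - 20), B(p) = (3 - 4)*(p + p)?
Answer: -612/5213 ≈ -0.11740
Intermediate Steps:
B(p) = -2*p
G(y) = -y/(-20 + y) (G(y) = (y - 2*y)/(y - 20) = (-y)/(-20 + y) = -y/(-20 + y))
j = -5213/748 (j = 120*(-1/22) + 103*(-1/68) = -60/11 - 103/68 = -5213/748 ≈ -6.9693)
G(9)/j = (-1*9/(-20 + 9))/(-5213/748) = -1*9/(-11)*(-748/5213) = -1*9*(-1/11)*(-748/5213) = (9/11)*(-748/5213) = -612/5213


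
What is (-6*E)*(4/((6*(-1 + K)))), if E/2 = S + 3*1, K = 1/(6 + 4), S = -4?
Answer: -80/9 ≈ -8.8889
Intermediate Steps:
K = 1/10 ≈ 0.10000
E = -2 (E = 2*(-4 + 3*1) = 2*(-4 + 3) = 2*(-1) = -2)
(-6*E)*(4/((6*(-1 + K)))) = (-6*(-2))*(4/((6*(-1 + 1/10)))) = 12*(4/((6*(-9/10)))) = 12*(4/(-27/5)) = 12*(4*(-5/27)) = 12*(-20/27) = -80/9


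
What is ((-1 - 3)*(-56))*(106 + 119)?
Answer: 50400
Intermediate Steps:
((-1 - 3)*(-56))*(106 + 119) = -4*(-56)*225 = 224*225 = 50400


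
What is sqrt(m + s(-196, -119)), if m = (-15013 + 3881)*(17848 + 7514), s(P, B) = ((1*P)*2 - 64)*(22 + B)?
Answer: 4*I*sqrt(17642847) ≈ 16801.0*I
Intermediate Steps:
s(P, B) = (-64 + 2*P)*(22 + B) (s(P, B) = (P*2 - 64)*(22 + B) = (2*P - 64)*(22 + B) = (-64 + 2*P)*(22 + B))
m = -282329784 (m = -11132*25362 = -282329784)
sqrt(m + s(-196, -119)) = sqrt(-282329784 + (-1408 - 64*(-119) + 44*(-196) + 2*(-119)*(-196))) = sqrt(-282329784 + (-1408 + 7616 - 8624 + 46648)) = sqrt(-282329784 + 44232) = sqrt(-282285552) = 4*I*sqrt(17642847)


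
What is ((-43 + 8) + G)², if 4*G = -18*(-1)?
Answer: 3721/4 ≈ 930.25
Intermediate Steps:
G = 9/2 (G = (-18*(-1))/4 = (-9*(-2))/4 = (¼)*18 = 9/2 ≈ 4.5000)
((-43 + 8) + G)² = ((-43 + 8) + 9/2)² = (-35 + 9/2)² = (-61/2)² = 3721/4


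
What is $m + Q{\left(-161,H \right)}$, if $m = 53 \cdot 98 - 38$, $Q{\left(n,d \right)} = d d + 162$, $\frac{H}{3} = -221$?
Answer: $444887$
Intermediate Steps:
$H = -663$ ($H = 3 \left(-221\right) = -663$)
$Q{\left(n,d \right)} = 162 + d^{2}$ ($Q{\left(n,d \right)} = d^{2} + 162 = 162 + d^{2}$)
$m = 5156$ ($m = 5194 - 38 = 5156$)
$m + Q{\left(-161,H \right)} = 5156 + \left(162 + \left(-663\right)^{2}\right) = 5156 + \left(162 + 439569\right) = 5156 + 439731 = 444887$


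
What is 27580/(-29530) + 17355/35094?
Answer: -15179979/34544194 ≈ -0.43944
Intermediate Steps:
27580/(-29530) + 17355/35094 = 27580*(-1/29530) + 17355*(1/35094) = -2758/2953 + 5785/11698 = -15179979/34544194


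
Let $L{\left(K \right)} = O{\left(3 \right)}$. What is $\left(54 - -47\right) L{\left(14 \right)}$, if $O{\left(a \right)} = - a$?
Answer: $-303$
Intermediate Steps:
$L{\left(K \right)} = -3$ ($L{\left(K \right)} = \left(-1\right) 3 = -3$)
$\left(54 - -47\right) L{\left(14 \right)} = \left(54 - -47\right) \left(-3\right) = \left(54 + 47\right) \left(-3\right) = 101 \left(-3\right) = -303$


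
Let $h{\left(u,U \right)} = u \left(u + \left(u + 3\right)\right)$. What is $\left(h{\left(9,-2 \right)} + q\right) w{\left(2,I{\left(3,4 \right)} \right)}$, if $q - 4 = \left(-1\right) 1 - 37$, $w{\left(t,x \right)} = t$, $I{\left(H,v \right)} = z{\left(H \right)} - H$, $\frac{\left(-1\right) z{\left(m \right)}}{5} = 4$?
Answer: $310$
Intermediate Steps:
$h{\left(u,U \right)} = u \left(3 + 2 u\right)$ ($h{\left(u,U \right)} = u \left(u + \left(3 + u\right)\right) = u \left(3 + 2 u\right)$)
$z{\left(m \right)} = -20$ ($z{\left(m \right)} = \left(-5\right) 4 = -20$)
$I{\left(H,v \right)} = -20 - H$
$q = -34$ ($q = 4 - 38 = -34$)
$\left(h{\left(9,-2 \right)} + q\right) w{\left(2,I{\left(3,4 \right)} \right)} = \left(9 \left(3 + 2 \cdot 9\right) - 34\right) 2 = \left(9 \left(3 + 18\right) - 34\right) 2 = \left(9 \cdot 21 - 34\right) 2 = \left(189 - 34\right) 2 = 155 \cdot 2 = 310$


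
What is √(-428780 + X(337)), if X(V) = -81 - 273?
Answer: I*√429134 ≈ 655.08*I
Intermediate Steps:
X(V) = -354
√(-428780 + X(337)) = √(-428780 - 354) = √(-429134) = I*√429134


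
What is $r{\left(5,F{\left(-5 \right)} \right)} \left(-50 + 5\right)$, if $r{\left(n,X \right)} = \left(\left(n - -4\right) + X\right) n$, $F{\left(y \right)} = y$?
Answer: $-900$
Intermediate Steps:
$r{\left(n,X \right)} = n \left(4 + X + n\right)$ ($r{\left(n,X \right)} = \left(\left(n + 4\right) + X\right) n = \left(\left(4 + n\right) + X\right) n = \left(4 + X + n\right) n = n \left(4 + X + n\right)$)
$r{\left(5,F{\left(-5 \right)} \right)} \left(-50 + 5\right) = 5 \left(4 - 5 + 5\right) \left(-50 + 5\right) = 5 \cdot 4 \left(-45\right) = 20 \left(-45\right) = -900$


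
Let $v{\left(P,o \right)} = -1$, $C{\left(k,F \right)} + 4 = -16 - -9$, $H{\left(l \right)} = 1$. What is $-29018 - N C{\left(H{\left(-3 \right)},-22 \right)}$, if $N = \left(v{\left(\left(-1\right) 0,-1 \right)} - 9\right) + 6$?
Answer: $-29062$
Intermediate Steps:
$C{\left(k,F \right)} = -11$ ($C{\left(k,F \right)} = -4 - 7 = -11$)
$N = -4$ ($N = \left(-1 - 9\right) + 6 = -10 + 6 = -4$)
$-29018 - N C{\left(H{\left(-3 \right)},-22 \right)} = -29018 - \left(-4\right) \left(-11\right) = -29018 - 44 = -29062$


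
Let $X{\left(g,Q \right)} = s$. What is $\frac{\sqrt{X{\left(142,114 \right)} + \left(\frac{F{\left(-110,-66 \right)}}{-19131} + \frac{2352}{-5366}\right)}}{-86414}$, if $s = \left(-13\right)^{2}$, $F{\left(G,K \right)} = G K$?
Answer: $- \frac{\sqrt{49232761679880597}}{1478499555274} \approx -0.00015007$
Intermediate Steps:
$s = 169$
$X{\left(g,Q \right)} = 169$
$\frac{\sqrt{X{\left(142,114 \right)} + \left(\frac{F{\left(-110,-66 \right)}}{-19131} + \frac{2352}{-5366}\right)}}{-86414} = \frac{\sqrt{169 + \left(\frac{\left(-110\right) \left(-66\right)}{-19131} + \frac{2352}{-5366}\right)}}{-86414} = \sqrt{169 + \left(7260 \left(- \frac{1}{19131}\right) + 2352 \left(- \frac{1}{5366}\right)\right)} \left(- \frac{1}{86414}\right) = \sqrt{169 - \frac{13992212}{17109491}} \left(- \frac{1}{86414}\right) = \sqrt{\frac{2877511767}{17109491}} \left(- \frac{1}{86414}\right) = \frac{\sqrt{49232761679880597}}{17109491} \left(- \frac{1}{86414}\right) = - \frac{\sqrt{49232761679880597}}{1478499555274}$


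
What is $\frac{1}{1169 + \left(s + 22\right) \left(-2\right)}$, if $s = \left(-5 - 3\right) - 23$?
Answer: $\frac{1}{1187} \approx 0.00084246$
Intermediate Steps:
$s = -31$ ($s = \left(-5 - 3\right) - 23 = -8 - 23 = -31$)
$\frac{1}{1169 + \left(s + 22\right) \left(-2\right)} = \frac{1}{1169 + \left(-31 + 22\right) \left(-2\right)} = \frac{1}{1169 - -18} = \frac{1}{1169 + 18} = \frac{1}{1187}$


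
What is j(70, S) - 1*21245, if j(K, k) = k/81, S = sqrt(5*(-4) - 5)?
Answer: -21245 + 5*I/81 ≈ -21245.0 + 0.061728*I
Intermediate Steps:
S = 5*I (S = sqrt(-20 - 5) = sqrt(-25) = 5*I ≈ 5.0*I)
j(K, k) = k/81 (j(K, k) = k*(1/81) = k/81)
j(70, S) - 1*21245 = (5*I)/81 - 1*21245 = 5*I/81 - 21245 = -21245 + 5*I/81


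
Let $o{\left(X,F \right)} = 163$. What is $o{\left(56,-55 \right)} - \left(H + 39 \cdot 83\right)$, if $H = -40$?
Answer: $-3034$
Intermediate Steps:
$o{\left(56,-55 \right)} - \left(H + 39 \cdot 83\right) = 163 - \left(-40 + 39 \cdot 83\right) = 163 - \left(-40 + 3237\right) = 163 - 3197 = -3034$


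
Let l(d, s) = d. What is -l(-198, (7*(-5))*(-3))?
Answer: 198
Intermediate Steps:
-l(-198, (7*(-5))*(-3)) = -1*(-198) = 198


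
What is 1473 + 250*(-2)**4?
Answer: 5473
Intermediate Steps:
1473 + 250*(-2)**4 = 1473 + 250*16 = 1473 + 4000 = 5473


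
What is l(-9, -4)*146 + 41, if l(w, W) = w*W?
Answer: 5297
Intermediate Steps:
l(w, W) = W*w
l(-9, -4)*146 + 41 = -4*(-9)*146 + 41 = 36*146 + 41 = 5256 + 41 = 5297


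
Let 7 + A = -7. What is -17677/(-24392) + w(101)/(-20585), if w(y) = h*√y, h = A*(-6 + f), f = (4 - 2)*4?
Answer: 17677/24392 + 28*√101/20585 ≈ 0.73837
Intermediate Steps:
A = -14 (A = -7 - 7 = -14)
f = 8 (f = 2*4 = 8)
h = -28 (h = -14*(-6 + 8) = -14*2 = -28)
w(y) = -28*√y
-17677/(-24392) + w(101)/(-20585) = -17677/(-24392) - 28*√101/(-20585) = -17677*(-1/24392) - 28*√101*(-1/20585) = 17677/24392 + 28*√101/20585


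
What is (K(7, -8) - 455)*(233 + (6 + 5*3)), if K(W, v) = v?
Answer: -117602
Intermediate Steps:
(K(7, -8) - 455)*(233 + (6 + 5*3)) = (-8 - 455)*(233 + (6 + 5*3)) = -463*(233 + (6 + 15)) = -463*(233 + 21) = -463*254 = -117602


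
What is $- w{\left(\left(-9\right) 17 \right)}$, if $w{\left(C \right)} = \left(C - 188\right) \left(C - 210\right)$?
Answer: $-123783$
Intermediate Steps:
$w{\left(C \right)} = \left(-210 + C\right) \left(-188 + C\right)$ ($w{\left(C \right)} = \left(-188 + C\right) \left(-210 + C\right) = \left(-210 + C\right) \left(-188 + C\right)$)
$- w{\left(\left(-9\right) 17 \right)} = - (39480 + \left(\left(-9\right) 17\right)^{2} - 398 \left(\left(-9\right) 17\right)) = - (39480 + \left(-153\right)^{2} - -60894) = - (39480 + 23409 + 60894) = \left(-1\right) 123783 = -123783$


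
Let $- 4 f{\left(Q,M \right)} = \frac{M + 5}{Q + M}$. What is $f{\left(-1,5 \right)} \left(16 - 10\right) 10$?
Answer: $- \frac{75}{2} \approx -37.5$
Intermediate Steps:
$f{\left(Q,M \right)} = - \frac{5 + M}{4 \left(M + Q\right)}$ ($f{\left(Q,M \right)} = - \frac{\left(M + 5\right) \frac{1}{Q + M}}{4} = - \frac{\left(5 + M\right) \frac{1}{M + Q}}{4} = - \frac{\frac{1}{M + Q} \left(5 + M\right)}{4} = - \frac{5 + M}{4 \left(M + Q\right)}$)
$f{\left(-1,5 \right)} \left(16 - 10\right) 10 = \frac{-5 - 5}{4 \left(5 - 1\right)} \left(16 - 10\right) 10 = \frac{-5 - 5}{4 \cdot 4} \cdot 6 \cdot 10 = \frac{1}{4} \cdot \frac{1}{4} \left(-10\right) 60 = \left(- \frac{5}{8}\right) 60 = - \frac{75}{2}$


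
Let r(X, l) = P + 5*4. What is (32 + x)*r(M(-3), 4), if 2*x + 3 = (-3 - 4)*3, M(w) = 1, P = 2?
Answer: 440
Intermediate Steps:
r(X, l) = 22 (r(X, l) = 2 + 5*4 = 2 + 20 = 22)
x = -12 (x = -3/2 + ((-3 - 4)*3)/2 = -3/2 + (-7*3)/2 = -3/2 + (½)*(-21) = -3/2 - 21/2 = -12)
(32 + x)*r(M(-3), 4) = (32 - 12)*22 = 20*22 = 440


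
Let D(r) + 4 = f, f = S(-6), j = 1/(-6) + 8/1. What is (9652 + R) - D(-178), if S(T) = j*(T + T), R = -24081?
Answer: -14331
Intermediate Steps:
j = 47/6 (j = 1*(-⅙) + 8*1 = -⅙ + 8 = 47/6 ≈ 7.8333)
S(T) = 47*T/3 (S(T) = 47*(T + T)/6 = 47*(2*T)/6 = 47*T/3)
f = -94 (f = (47/3)*(-6) = -94)
D(r) = -98 (D(r) = -4 - 94 = -98)
(9652 + R) - D(-178) = (9652 - 24081) - 1*(-98) = -14429 + 98 = -14331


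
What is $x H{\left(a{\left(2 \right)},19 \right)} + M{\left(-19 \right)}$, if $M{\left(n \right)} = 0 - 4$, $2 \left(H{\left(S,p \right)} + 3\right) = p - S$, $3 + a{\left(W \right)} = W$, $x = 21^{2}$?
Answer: $3083$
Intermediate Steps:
$x = 441$
$a{\left(W \right)} = -3 + W$
$H{\left(S,p \right)} = -3 + \frac{p}{2} - \frac{S}{2}$ ($H{\left(S,p \right)} = -3 + \frac{p - S}{2} = -3 - \left(\frac{S}{2} - \frac{p}{2}\right) = -3 + \frac{p}{2} - \frac{S}{2}$)
$M{\left(n \right)} = -4$ ($M{\left(n \right)} = 0 - 4 = -4$)
$x H{\left(a{\left(2 \right)},19 \right)} + M{\left(-19 \right)} = 441 \left(-3 + \frac{1}{2} \cdot 19 - \frac{-3 + 2}{2}\right) - 4 = 441 \left(-3 + \frac{19}{2} - - \frac{1}{2}\right) - 4 = 441 \left(-3 + \frac{19}{2} + \frac{1}{2}\right) - 4 = 441 \cdot 7 - 4 = 3087 - 4 = 3083$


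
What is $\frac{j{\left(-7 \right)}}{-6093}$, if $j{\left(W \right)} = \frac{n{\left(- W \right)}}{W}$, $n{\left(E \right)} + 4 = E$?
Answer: $\frac{1}{14217} \approx 7.0338 \cdot 10^{-5}$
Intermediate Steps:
$n{\left(E \right)} = -4 + E$
$j{\left(W \right)} = \frac{-4 - W}{W}$
$\frac{j{\left(-7 \right)}}{-6093} = \frac{\frac{1}{-7} \left(-4 - -7\right)}{-6093} = - \frac{-4 + 7}{7} \left(- \frac{1}{6093}\right) = \left(- \frac{1}{7}\right) 3 \left(- \frac{1}{6093}\right) = \left(- \frac{3}{7}\right) \left(- \frac{1}{6093}\right) = \frac{1}{14217}$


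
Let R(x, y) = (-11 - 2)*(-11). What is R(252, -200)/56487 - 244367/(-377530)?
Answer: 729344501/1122396690 ≈ 0.64981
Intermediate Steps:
R(x, y) = 143 (R(x, y) = -13*(-11) = 143)
R(252, -200)/56487 - 244367/(-377530) = 143/56487 - 244367/(-377530) = 143*(1/56487) - 244367*(-1/377530) = 143/56487 + 244367/377530 = 729344501/1122396690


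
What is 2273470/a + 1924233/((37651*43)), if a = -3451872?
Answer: 1480736999233/2794278302448 ≈ 0.52992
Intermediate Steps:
2273470/a + 1924233/((37651*43)) = 2273470/(-3451872) + 1924233/((37651*43)) = 2273470*(-1/3451872) + 1924233/1618993 = -1136735/1725936 + 1924233*(1/1618993) = -1136735/1725936 + 1924233/1618993 = 1480736999233/2794278302448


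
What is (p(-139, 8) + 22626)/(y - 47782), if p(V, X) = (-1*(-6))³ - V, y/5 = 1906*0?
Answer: -3283/6826 ≈ -0.48096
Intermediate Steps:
y = 0 (y = 5*(1906*0) = 5*0 = 0)
p(V, X) = 216 - V (p(V, X) = 6³ - V = 216 - V)
(p(-139, 8) + 22626)/(y - 47782) = ((216 - 1*(-139)) + 22626)/(0 - 47782) = ((216 + 139) + 22626)/(-47782) = (355 + 22626)*(-1/47782) = 22981*(-1/47782) = -3283/6826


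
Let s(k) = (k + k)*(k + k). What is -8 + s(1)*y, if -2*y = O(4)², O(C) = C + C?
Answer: -136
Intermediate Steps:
s(k) = 4*k² (s(k) = (2*k)*(2*k) = 4*k²)
O(C) = 2*C
y = -32 (y = -(2*4)²/2 = -½*8² = -½*64 = -32)
-8 + s(1)*y = -8 + (4*1²)*(-32) = -8 + (4*1)*(-32) = -8 + 4*(-32) = -8 - 128 = -136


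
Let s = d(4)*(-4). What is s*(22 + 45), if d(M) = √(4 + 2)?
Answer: -268*√6 ≈ -656.46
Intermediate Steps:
d(M) = √6
s = -4*√6 (s = √6*(-4) = -4*√6 ≈ -9.7980)
s*(22 + 45) = (-4*√6)*(22 + 45) = -4*√6*67 = -268*√6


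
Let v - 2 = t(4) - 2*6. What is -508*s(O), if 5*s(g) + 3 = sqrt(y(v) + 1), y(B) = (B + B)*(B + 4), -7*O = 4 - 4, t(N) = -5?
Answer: 1524/5 - 508*sqrt(331)/5 ≈ -1543.7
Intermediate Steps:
v = -15 (v = 2 + (-5 - 2*6) = 2 + (-5 - 12) = 2 - 17 = -15)
O = 0 (O = -(4 - 4)/7 = -1/7*0 = 0)
y(B) = 2*B*(4 + B) (y(B) = (2*B)*(4 + B) = 2*B*(4 + B))
s(g) = -3/5 + sqrt(331)/5 (s(g) = -3/5 + sqrt(2*(-15)*(4 - 15) + 1)/5 = -3/5 + sqrt(2*(-15)*(-11) + 1)/5 = -3/5 + sqrt(330 + 1)/5 = -3/5 + sqrt(331)/5)
-508*s(O) = -508*(-3/5 + sqrt(331)/5) = 1524/5 - 508*sqrt(331)/5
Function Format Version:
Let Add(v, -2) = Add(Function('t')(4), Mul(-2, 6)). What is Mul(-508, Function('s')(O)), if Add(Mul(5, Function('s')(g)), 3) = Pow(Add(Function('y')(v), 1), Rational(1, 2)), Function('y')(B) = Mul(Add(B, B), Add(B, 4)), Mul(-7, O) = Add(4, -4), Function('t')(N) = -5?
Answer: Add(Rational(1524, 5), Mul(Rational(-508, 5), Pow(331, Rational(1, 2)))) ≈ -1543.7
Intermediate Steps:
v = -15 (v = Add(2, Add(-5, Mul(-2, 6))) = Add(2, Add(-5, -12)) = Add(2, -17) = -15)
O = 0 (O = Mul(Rational(-1, 7), Add(4, -4)) = Mul(Rational(-1, 7), 0) = 0)
Function('y')(B) = Mul(2, B, Add(4, B)) (Function('y')(B) = Mul(Mul(2, B), Add(4, B)) = Mul(2, B, Add(4, B)))
Function('s')(g) = Add(Rational(-3, 5), Mul(Rational(1, 5), Pow(331, Rational(1, 2)))) (Function('s')(g) = Add(Rational(-3, 5), Mul(Rational(1, 5), Pow(Add(Mul(2, -15, Add(4, -15)), 1), Rational(1, 2)))) = Add(Rational(-3, 5), Mul(Rational(1, 5), Pow(Add(Mul(2, -15, -11), 1), Rational(1, 2)))) = Add(Rational(-3, 5), Mul(Rational(1, 5), Pow(Add(330, 1), Rational(1, 2)))) = Add(Rational(-3, 5), Mul(Rational(1, 5), Pow(331, Rational(1, 2)))))
Mul(-508, Function('s')(O)) = Mul(-508, Add(Rational(-3, 5), Mul(Rational(1, 5), Pow(331, Rational(1, 2))))) = Add(Rational(1524, 5), Mul(Rational(-508, 5), Pow(331, Rational(1, 2))))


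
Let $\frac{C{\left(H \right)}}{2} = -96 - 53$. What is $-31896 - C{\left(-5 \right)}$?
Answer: $-31598$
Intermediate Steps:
$C{\left(H \right)} = -298$ ($C{\left(H \right)} = 2 \left(-96 - 53\right) = 2 \left(-149\right) = -298$)
$-31896 - C{\left(-5 \right)} = -31896 - -298 = -31896 + 298 = -31598$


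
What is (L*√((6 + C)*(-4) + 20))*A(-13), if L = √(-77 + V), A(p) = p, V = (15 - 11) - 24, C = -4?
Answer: -26*I*√291 ≈ -443.53*I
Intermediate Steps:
V = -20 (V = 4 - 24 = -20)
L = I*√97 (L = √(-77 - 20) = √(-97) = I*√97 ≈ 9.8489*I)
(L*√((6 + C)*(-4) + 20))*A(-13) = ((I*√97)*√((6 - 4)*(-4) + 20))*(-13) = ((I*√97)*√(2*(-4) + 20))*(-13) = ((I*√97)*√(-8 + 20))*(-13) = ((I*√97)*√12)*(-13) = ((I*√97)*(2*√3))*(-13) = (2*I*√291)*(-13) = -26*I*√291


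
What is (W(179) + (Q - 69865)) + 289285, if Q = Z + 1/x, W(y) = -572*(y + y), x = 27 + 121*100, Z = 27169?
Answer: 507066252/12127 ≈ 41813.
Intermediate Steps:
x = 12127 (x = 27 + 12100 = 12127)
W(y) = -1144*y
Q = 329478464/12127 (Q = 27169 + 1/12127 = 329478464/12127 ≈ 27169.)
(W(179) + (Q - 69865)) + 289285 = (-1144*179 + (329478464/12127 - 69865)) + 289285 = (-204776 - 517774391/12127) + 289285 = -3001092943/12127 + 289285 = 507066252/12127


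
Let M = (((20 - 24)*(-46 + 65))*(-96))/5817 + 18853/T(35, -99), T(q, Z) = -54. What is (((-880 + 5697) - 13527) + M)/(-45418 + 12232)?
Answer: 948413899/3474773316 ≈ 0.27294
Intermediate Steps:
M = -36424639/104706 (M = (((20 - 24)*(-46 + 65))*(-96))/5817 + 18853/(-54) = (-4*19*(-96))*(1/5817) + 18853*(-1/54) = -76*(-96)*(1/5817) - 18853/54 = 7296*(1/5817) - 18853/54 = 2432/1939 - 18853/54 = -36424639/104706 ≈ -347.88)
(((-880 + 5697) - 13527) + M)/(-45418 + 12232) = (((-880 + 5697) - 13527) - 36424639/104706)/(-45418 + 12232) = ((4817 - 13527) - 36424639/104706)/(-33186) = (-8710 - 36424639/104706)*(-1/33186) = -948413899/104706*(-1/33186) = 948413899/3474773316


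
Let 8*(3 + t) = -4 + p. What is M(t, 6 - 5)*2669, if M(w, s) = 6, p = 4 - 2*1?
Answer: 16014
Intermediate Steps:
p = 2 (p = 4 - 2 = 2)
t = -13/4 (t = -3 + (-4 + 2)/8 = -3 + (⅛)*(-2) = -3 - ¼ = -13/4 ≈ -3.2500)
M(t, 6 - 5)*2669 = 6*2669 = 16014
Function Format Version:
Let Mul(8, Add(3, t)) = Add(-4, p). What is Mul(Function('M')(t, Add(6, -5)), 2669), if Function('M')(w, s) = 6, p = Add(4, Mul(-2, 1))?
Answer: 16014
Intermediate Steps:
p = 2 (p = Add(4, -2) = 2)
t = Rational(-13, 4) (t = Add(-3, Mul(Rational(1, 8), Add(-4, 2))) = Add(-3, Mul(Rational(1, 8), -2)) = Add(-3, Rational(-1, 4)) = Rational(-13, 4) ≈ -3.2500)
Mul(Function('M')(t, Add(6, -5)), 2669) = Mul(6, 2669) = 16014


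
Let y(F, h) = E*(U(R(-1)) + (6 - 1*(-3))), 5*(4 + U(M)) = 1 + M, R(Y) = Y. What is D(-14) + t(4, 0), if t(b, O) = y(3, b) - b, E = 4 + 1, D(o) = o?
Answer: 7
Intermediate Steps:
U(M) = -19/5 + M/5 (U(M) = -4 + (1 + M)/5 = -4 + (1/5 + M/5) = -19/5 + M/5)
E = 5
y(F, h) = 25 (y(F, h) = 5*((-19/5 + (1/5)*(-1)) + (6 - 1*(-3))) = 5*((-19/5 - 1/5) + (6 + 3)) = 5*(-4 + 9) = 5*5 = 25)
t(b, O) = 25 - b
D(-14) + t(4, 0) = -14 + (25 - 1*4) = -14 + (25 - 4) = -14 + 21 = 7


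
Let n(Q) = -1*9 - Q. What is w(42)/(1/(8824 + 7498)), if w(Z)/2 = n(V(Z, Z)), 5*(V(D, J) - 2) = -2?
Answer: -1730132/5 ≈ -3.4603e+5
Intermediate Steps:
V(D, J) = 8/5 (V(D, J) = 2 + (1/5)*(-2) = 2 - 2/5 = 8/5)
n(Q) = -9 - Q
w(Z) = -106/5 (w(Z) = 2*(-9 - 1*8/5) = 2*(-9 - 8/5) = 2*(-53/5) = -106/5)
w(42)/(1/(8824 + 7498)) = -106/(5*(1/(8824 + 7498))) = -106/(5*(1/16322)) = -106/(5*1/16322) = -106/5*16322 = -1730132/5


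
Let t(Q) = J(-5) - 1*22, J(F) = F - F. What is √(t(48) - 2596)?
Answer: I*√2618 ≈ 51.166*I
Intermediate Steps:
J(F) = 0
t(Q) = -22 (t(Q) = 0 - 1*22 = 0 - 22 = -22)
√(t(48) - 2596) = √(-22 - 2596) = √(-2618) = I*√2618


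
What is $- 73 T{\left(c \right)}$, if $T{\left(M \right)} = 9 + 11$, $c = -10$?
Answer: $-1460$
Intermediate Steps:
$T{\left(M \right)} = 20$
$- 73 T{\left(c \right)} = \left(-73\right) 20 = -1460$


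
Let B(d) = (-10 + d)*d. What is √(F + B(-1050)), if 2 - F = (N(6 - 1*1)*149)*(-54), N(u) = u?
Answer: 4*√72077 ≈ 1073.9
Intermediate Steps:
B(d) = d*(-10 + d)
F = 40232 (F = 2 - (6 - 1*1)*149*(-54) = 2 - (6 - 1)*149*(-54) = 2 - 5*149*(-54) = 2 - 745*(-54) = 2 - 1*(-40230) = 2 + 40230 = 40232)
√(F + B(-1050)) = √(40232 - 1050*(-10 - 1050)) = √(40232 - 1050*(-1060)) = √(40232 + 1113000) = √1153232 = 4*√72077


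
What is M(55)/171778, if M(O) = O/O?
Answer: 1/171778 ≈ 5.8215e-6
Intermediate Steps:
M(O) = 1
M(55)/171778 = 1/171778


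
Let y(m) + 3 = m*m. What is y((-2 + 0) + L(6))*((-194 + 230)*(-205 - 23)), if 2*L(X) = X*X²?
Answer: -92200464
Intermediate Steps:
L(X) = X³/2 (L(X) = (X*X²)/2 = X³/2)
y(m) = -3 + m² (y(m) = -3 + m*m = -3 + m²)
y((-2 + 0) + L(6))*((-194 + 230)*(-205 - 23)) = (-3 + ((-2 + 0) + (½)*6³)²)*((-194 + 230)*(-205 - 23)) = (-3 + (-2 + (½)*216)²)*(36*(-228)) = (-3 + (-2 + 108)²)*(-8208) = (-3 + 106²)*(-8208) = (-3 + 11236)*(-8208) = 11233*(-8208) = -92200464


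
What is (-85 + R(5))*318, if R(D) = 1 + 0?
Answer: -26712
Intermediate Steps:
R(D) = 1
(-85 + R(5))*318 = (-85 + 1)*318 = -84*318 = -26712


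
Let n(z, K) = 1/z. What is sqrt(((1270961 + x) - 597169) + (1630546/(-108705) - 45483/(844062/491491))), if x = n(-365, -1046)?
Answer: sqrt(3226647936738970687903585359990)/2232674819610 ≈ 804.54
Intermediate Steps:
x = -1/365 (x = 1/(-365) = -1/365 ≈ -0.0027397)
sqrt(((1270961 + x) - 597169) + (1630546/(-108705) - 45483/(844062/491491))) = sqrt(((1270961 - 1/365) - 597169) + (1630546/(-108705) - 45483/(844062/491491))) = sqrt((463900764/365 - 597169) + (1630546*(-1/108705) - 45483/(844062*(1/491491)))) = sqrt(245934079/365 + (-1630546/108705 - 45483/844062/491491)) = sqrt(245934079/365 + (-1630546/108705 - 45483*491491/844062)) = sqrt(245934079/365 + (-1630546/108705 - 7451495051/281354)) = sqrt(245934079/365 - 810473530158239/30584586570) = sqrt(1445193858236192359/2232674819610) = sqrt(3226647936738970687903585359990)/2232674819610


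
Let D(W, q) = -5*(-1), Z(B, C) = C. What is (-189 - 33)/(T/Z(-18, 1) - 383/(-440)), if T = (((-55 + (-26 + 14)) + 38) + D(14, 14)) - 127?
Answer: 32560/22019 ≈ 1.4787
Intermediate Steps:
D(W, q) = 5
T = -151 (T = (((-55 + (-26 + 14)) + 38) + 5) - 127 = (((-55 - 12) + 38) + 5) - 127 = ((-67 + 38) + 5) - 127 = (-29 + 5) - 127 = -24 - 127 = -151)
(-189 - 33)/(T/Z(-18, 1) - 383/(-440)) = (-189 - 33)/(-151/1 - 383/(-440)) = -222/(-151*1 - 383*(-1/440)) = -222/(-151 + 383/440) = -222/(-66057/440) = -222*(-440/66057) = 32560/22019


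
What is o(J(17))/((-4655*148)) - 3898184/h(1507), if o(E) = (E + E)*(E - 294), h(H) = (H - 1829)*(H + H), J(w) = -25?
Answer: 9536197437/2387934934 ≈ 3.9935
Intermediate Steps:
h(H) = 2*H*(-1829 + H) (h(H) = (-1829 + H)*(2*H) = 2*H*(-1829 + H))
o(E) = 2*E*(-294 + E) (o(E) = (2*E)*(-294 + E) = 2*E*(-294 + E))
o(J(17))/((-4655*148)) - 3898184/h(1507) = (2*(-25)*(-294 - 25))/((-4655*148)) - 3898184*1/(3014*(-1829 + 1507)) = (2*(-25)*(-319))/(-688940) - 3898184/(2*1507*(-322)) = 15950*(-1/688940) - 3898184/(-970508) = -1595/68894 - 3898184*(-1/970508) = -1595/68894 + 974546/242627 = 9536197437/2387934934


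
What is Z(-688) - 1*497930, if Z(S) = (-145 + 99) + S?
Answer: -498664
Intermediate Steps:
Z(S) = -46 + S
Z(-688) - 1*497930 = (-46 - 688) - 1*497930 = -734 - 497930 = -498664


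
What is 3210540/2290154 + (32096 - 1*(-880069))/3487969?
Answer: 6643631158335/3993993078613 ≈ 1.6634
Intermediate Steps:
3210540/2290154 + (32096 - 1*(-880069))/3487969 = 3210540*(1/2290154) + (32096 + 880069)*(1/3487969) = 1605270/1145077 + 912165*(1/3487969) = 1605270/1145077 + 912165/3487969 = 6643631158335/3993993078613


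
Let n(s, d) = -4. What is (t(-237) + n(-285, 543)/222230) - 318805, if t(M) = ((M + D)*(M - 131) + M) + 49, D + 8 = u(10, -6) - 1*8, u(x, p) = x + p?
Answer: -25263217517/111115 ≈ -2.2736e+5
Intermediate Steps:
u(x, p) = p + x
D = -12 (D = -8 + ((-6 + 10) - 1*8) = -8 + (4 - 8) = -8 - 4 = -12)
t(M) = 49 + M + (-131 + M)*(-12 + M) (t(M) = ((M - 12)*(M - 131) + M) + 49 = ((-12 + M)*(-131 + M) + M) + 49 = ((-131 + M)*(-12 + M) + M) + 49 = (M + (-131 + M)*(-12 + M)) + 49 = 49 + M + (-131 + M)*(-12 + M))
(t(-237) + n(-285, 543)/222230) - 318805 = ((1621 + (-237)² - 142*(-237)) - 4/222230) - 318805 = ((1621 + 56169 + 33654) - 4*1/222230) - 318805 = (91444 - 2/111115) - 318805 = 10160800058/111115 - 318805 = -25263217517/111115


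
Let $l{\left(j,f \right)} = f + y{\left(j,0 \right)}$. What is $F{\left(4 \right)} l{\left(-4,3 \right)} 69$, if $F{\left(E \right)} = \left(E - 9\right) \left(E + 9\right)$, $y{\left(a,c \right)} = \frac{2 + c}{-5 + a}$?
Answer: $- \frac{37375}{3} \approx -12458.0$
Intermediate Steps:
$y{\left(a,c \right)} = \frac{2 + c}{-5 + a}$
$l{\left(j,f \right)} = f + \frac{2}{-5 + j}$ ($l{\left(j,f \right)} = f + \frac{2 + 0}{-5 + j} = f + \frac{1}{-5 + j} 2 = f + \frac{2}{-5 + j}$)
$F{\left(E \right)} = \left(-9 + E\right) \left(9 + E\right)$
$F{\left(4 \right)} l{\left(-4,3 \right)} 69 = \left(-81 + 4^{2}\right) \frac{2 + 3 \left(-5 - 4\right)}{-5 - 4} \cdot 69 = \left(-81 + 16\right) \frac{2 + 3 \left(-9\right)}{-9} \cdot 69 = - 65 \left(- \frac{2 - 27}{9}\right) 69 = - 65 \left(\left(- \frac{1}{9}\right) \left(-25\right)\right) 69 = \left(-65\right) \frac{25}{9} \cdot 69 = \left(- \frac{1625}{9}\right) 69 = - \frac{37375}{3}$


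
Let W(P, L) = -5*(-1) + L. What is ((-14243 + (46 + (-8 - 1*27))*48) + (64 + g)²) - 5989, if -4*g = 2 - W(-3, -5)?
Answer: -62687/4 ≈ -15672.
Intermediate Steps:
W(P, L) = 5 + L
g = -½ (g = -(2 - (5 - 5))/4 = -(2 - 1*0)/4 = -(2 + 0)/4 = -¼*2 = -½ ≈ -0.50000)
((-14243 + (46 + (-8 - 1*27))*48) + (64 + g)²) - 5989 = ((-14243 + (46 + (-8 - 1*27))*48) + (64 - ½)²) - 5989 = ((-14243 + (46 + (-8 - 27))*48) + (127/2)²) - 5989 = ((-14243 + (46 - 35)*48) + 16129/4) - 5989 = ((-14243 + 11*48) + 16129/4) - 5989 = ((-14243 + 528) + 16129/4) - 5989 = (-13715 + 16129/4) - 5989 = -38731/4 - 5989 = -62687/4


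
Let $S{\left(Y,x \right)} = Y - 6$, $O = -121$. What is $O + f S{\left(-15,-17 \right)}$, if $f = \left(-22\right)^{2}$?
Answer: $-10285$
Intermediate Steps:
$S{\left(Y,x \right)} = -6 + Y$
$f = 484$
$O + f S{\left(-15,-17 \right)} = -121 + 484 \left(-6 - 15\right) = -121 + 484 \left(-21\right) = -121 - 10164 = -10285$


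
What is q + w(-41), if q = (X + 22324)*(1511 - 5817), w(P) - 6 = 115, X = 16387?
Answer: -166689445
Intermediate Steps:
w(P) = 121 (w(P) = 6 + 115 = 121)
q = -166689566 (q = (16387 + 22324)*(1511 - 5817) = 38711*(-4306) = -166689566)
q + w(-41) = -166689566 + 121 = -166689445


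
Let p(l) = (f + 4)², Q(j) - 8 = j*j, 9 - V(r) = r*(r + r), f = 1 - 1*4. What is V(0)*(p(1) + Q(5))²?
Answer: 10404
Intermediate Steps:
f = -3 (f = 1 - 4 = -3)
V(r) = 9 - 2*r² (V(r) = 9 - r*(r + r) = 9 - r*2*r = 9 - 2*r²)
Q(j) = 8 + j² (Q(j) = 8 + j*j = 8 + j²)
p(l) = 1 (p(l) = (-3 + 4)² = 1² = 1)
V(0)*(p(1) + Q(5))² = (9 - 2*0²)*(1 + (8 + 5²))² = (9 - 2*0)*(1 + (8 + 25))² = (9 + 0)*(1 + 33)² = 9*34² = 9*1156 = 10404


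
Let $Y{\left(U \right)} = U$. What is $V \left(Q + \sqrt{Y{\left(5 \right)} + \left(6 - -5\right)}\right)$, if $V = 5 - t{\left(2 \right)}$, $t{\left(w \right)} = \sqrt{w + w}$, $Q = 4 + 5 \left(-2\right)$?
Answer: $-6$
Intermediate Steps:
$Q = -6$ ($Q = 4 - 10 = -6$)
$t{\left(w \right)} = \sqrt{2} \sqrt{w}$ ($t{\left(w \right)} = \sqrt{2 w} = \sqrt{2} \sqrt{w}$)
$V = 3$ ($V = 5 - \sqrt{2} \sqrt{2} = 5 - 2 = 3$)
$V \left(Q + \sqrt{Y{\left(5 \right)} + \left(6 - -5\right)}\right) = 3 \left(-6 + \sqrt{5 + \left(6 - -5\right)}\right) = 3 \left(-6 + \sqrt{5 + \left(6 + 5\right)}\right) = 3 \left(-6 + \sqrt{5 + 11}\right) = 3 \left(-6 + \sqrt{16}\right) = 3 \left(-6 + 4\right) = 3 \left(-2\right) = -6$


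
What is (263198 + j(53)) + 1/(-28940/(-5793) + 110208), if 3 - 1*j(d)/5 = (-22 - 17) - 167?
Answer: 168709612105605/638463884 ≈ 2.6424e+5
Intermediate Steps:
j(d) = 1045 (j(d) = 15 - 5*((-22 - 17) - 167) = 15 - 5*(-39 - 167) = 15 - 5*(-206) = 15 + 1030 = 1045)
(263198 + j(53)) + 1/(-28940/(-5793) + 110208) = (263198 + 1045) + 1/(-28940/(-5793) + 110208) = 264243 + 1/(-28940*(-1/5793) + 110208) = 264243 + 1/(28940/5793 + 110208) = 264243 + 1/(638463884/5793) = 264243 + 5793/638463884 = 168709612105605/638463884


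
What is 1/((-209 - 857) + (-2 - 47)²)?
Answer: 1/1335 ≈ 0.00074906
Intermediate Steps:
1/((-209 - 857) + (-2 - 47)²) = 1/(-1066 + (-49)²) = 1/(-1066 + 2401) = 1/1335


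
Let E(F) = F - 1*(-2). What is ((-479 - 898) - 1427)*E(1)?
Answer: -8412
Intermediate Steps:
E(F) = 2 + F (E(F) = F + 2 = 2 + F)
((-479 - 898) - 1427)*E(1) = ((-479 - 898) - 1427)*(2 + 1) = (-1377 - 1427)*3 = -2804*3 = -8412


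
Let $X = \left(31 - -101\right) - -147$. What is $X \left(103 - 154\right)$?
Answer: $-14229$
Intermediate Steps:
$X = 279$ ($X = \left(31 + 101\right) + 147 = 132 + 147 = 279$)
$X \left(103 - 154\right) = 279 \left(103 - 154\right) = 279 \left(-51\right) = -14229$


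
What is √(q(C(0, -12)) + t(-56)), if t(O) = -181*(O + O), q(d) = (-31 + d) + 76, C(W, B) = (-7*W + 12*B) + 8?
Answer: 31*√21 ≈ 142.06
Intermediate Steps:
C(W, B) = 8 - 7*W + 12*B
q(d) = 45 + d
t(O) = -362*O
√(q(C(0, -12)) + t(-56)) = √((45 + (8 - 7*0 + 12*(-12))) - 362*(-56)) = √((45 + (8 + 0 - 144)) + 20272) = √((45 - 136) + 20272) = √(-91 + 20272) = √20181 = 31*√21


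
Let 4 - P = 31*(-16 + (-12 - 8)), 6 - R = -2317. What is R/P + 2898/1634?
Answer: 3520771/915040 ≈ 3.8477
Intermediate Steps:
R = 2323 (R = 6 - 1*(-2317) = 6 + 2317 = 2323)
P = 1120 (P = 4 - 31*(-16 + (-12 - 8)) = 4 - 31*(-16 - 20) = 4 - 31*(-36) = 4 - 1*(-1116) = 4 + 1116 = 1120)
R/P + 2898/1634 = 2323/1120 + 2898/1634 = 2323*(1/1120) + 2898*(1/1634) = 2323/1120 + 1449/817 = 3520771/915040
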